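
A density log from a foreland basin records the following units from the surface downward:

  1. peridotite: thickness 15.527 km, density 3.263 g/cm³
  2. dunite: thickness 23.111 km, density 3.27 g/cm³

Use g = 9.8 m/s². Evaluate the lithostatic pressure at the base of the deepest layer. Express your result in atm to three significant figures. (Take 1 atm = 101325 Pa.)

peridotite: 3263 kg/m³ × 9.8 m/s² × 15527 m = 4.965×10^8 Pa = 4900 atm
dunite: 3270 kg/m³ × 9.8 m/s² × 23111 m = 7.406×10^8 Pa = 7309 atm
Total = 4900 + 7309 = 12210 atm

12200 atm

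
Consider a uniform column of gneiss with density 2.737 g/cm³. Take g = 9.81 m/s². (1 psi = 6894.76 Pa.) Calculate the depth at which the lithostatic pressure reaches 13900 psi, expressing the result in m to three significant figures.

3570 m

h = P/(ρg) = 13900 psi / (2737 kg/m³ × 9.81 m/s²) = 9.584×10^7 Pa / 26850 Pa/m = 3569.4 m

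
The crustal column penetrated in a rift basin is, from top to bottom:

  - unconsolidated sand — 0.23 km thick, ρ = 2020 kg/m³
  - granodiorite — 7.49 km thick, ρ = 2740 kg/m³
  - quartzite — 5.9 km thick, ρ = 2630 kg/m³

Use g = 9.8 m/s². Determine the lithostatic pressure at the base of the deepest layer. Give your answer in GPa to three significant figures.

unconsolidated sand: 2020 kg/m³ × 9.8 m/s² × 230 m = 4.553×10^6 Pa = 4.553×10^-3 GPa
granodiorite: 2740 kg/m³ × 9.8 m/s² × 7490 m = 2.011×10^8 Pa = 0.2011 GPa
quartzite: 2630 kg/m³ × 9.8 m/s² × 5900 m = 1.521×10^8 Pa = 0.1521 GPa
Total = 4.553×10^-3 + 0.2011 + 0.1521 = 0.35774 GPa

0.358 GPa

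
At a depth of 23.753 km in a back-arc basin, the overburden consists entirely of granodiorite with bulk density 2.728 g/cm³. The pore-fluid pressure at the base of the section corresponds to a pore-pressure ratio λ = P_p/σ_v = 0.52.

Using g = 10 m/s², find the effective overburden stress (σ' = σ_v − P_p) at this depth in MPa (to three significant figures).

311 MPa

Overburden (lithostatic) stress σ_v:
granodiorite: 2728 kg/m³ × 10 m/s² × 23753 m = 6.480×10^8 Pa = 648.0 MPa
Pore pressure P_p = λ·σ_v = 0.52 × 648.0 MPa = 337.0 MPa
Effective stress σ' = σ_v − P_p = 648.0 − 337.0 = 311.03 MPa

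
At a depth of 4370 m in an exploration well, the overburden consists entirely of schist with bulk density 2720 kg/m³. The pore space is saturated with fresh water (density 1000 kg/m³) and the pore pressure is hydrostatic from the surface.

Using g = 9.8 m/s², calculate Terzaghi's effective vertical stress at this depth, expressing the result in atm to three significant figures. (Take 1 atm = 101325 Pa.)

727 atm

Overburden (lithostatic) stress σ_v:
schist: 2720 kg/m³ × 9.8 m/s² × 4370 m = 1.165×10^8 Pa = 116.5 MPa
Pore pressure P_p = 1000 kg/m³ × 9.8 m/s² × 4370 m = 4.283×10^7 Pa = 42.83 MPa
Effective stress σ' = σ_v − P_p = 116.5 − 42.83 = 73.661 MPa = 726.97 atm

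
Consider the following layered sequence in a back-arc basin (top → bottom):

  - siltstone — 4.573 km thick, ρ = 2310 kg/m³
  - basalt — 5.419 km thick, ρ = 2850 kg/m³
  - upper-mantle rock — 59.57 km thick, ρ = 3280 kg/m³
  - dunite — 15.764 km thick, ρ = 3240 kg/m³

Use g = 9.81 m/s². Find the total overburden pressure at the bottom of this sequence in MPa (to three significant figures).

siltstone: 2310 kg/m³ × 9.81 m/s² × 4573 m = 1.036×10^8 Pa = 103.6 MPa
basalt: 2850 kg/m³ × 9.81 m/s² × 5419 m = 1.515×10^8 Pa = 151.5 MPa
upper-mantle rock: 3280 kg/m³ × 9.81 m/s² × 59570 m = 1.917×10^9 Pa = 1917 MPa
dunite: 3240 kg/m³ × 9.81 m/s² × 15764 m = 5.010×10^8 Pa = 501.0 MPa
Total = 103.6 + 151.5 + 1917 + 501.0 = 2673.0 MPa

2670 MPa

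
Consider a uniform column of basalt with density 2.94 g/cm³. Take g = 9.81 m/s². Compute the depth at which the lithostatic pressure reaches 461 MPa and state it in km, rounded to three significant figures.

16.0 km

h = P/(ρg) = 461 MPa / (2940 kg/m³ × 9.81 m/s²) = 4.610×10^8 Pa / 28841 Pa/m = 15984 m
= 15.984 km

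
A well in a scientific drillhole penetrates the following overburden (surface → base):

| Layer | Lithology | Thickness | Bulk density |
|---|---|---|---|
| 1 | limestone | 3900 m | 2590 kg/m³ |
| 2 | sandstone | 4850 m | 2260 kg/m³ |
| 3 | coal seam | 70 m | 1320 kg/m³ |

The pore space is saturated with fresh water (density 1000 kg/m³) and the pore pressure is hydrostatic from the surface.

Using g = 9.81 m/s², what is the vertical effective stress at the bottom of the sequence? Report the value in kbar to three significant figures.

1.21 kbar

Overburden (lithostatic) stress σ_v:
limestone: 2590 kg/m³ × 9.81 m/s² × 3900 m = 9.909×10^7 Pa = 99.09 MPa
sandstone: 2260 kg/m³ × 9.81 m/s² × 4850 m = 1.075×10^8 Pa = 107.5 MPa
coal seam: 1320 kg/m³ × 9.81 m/s² × 70 m = 9.064×10^5 Pa = 0.9064 MPa
Total = 99.09 + 107.5 + 0.9064 = 207.52 MPa
Pore pressure P_p = 1000 kg/m³ × 9.81 m/s² × 8820 m = 8.652×10^7 Pa = 86.52 MPa
Effective stress σ' = σ_v − P_p = 207.5 − 86.52 = 121.00 MPa = 1.2100 kbar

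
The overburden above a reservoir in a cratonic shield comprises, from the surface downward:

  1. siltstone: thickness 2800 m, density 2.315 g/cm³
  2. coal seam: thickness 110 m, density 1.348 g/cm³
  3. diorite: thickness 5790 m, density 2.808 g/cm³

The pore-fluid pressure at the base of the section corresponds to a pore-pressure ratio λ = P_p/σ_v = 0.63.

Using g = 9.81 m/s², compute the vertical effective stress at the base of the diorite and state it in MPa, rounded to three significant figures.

Overburden (lithostatic) stress σ_v:
siltstone: 2315 kg/m³ × 9.81 m/s² × 2800 m = 6.359×10^7 Pa = 63.59 MPa
coal seam: 1348 kg/m³ × 9.81 m/s² × 110 m = 1.455×10^6 Pa = 1.455 MPa
diorite: 2808 kg/m³ × 9.81 m/s² × 5790 m = 1.595×10^8 Pa = 159.5 MPa
Total = 63.59 + 1.455 + 159.5 = 224.54 MPa
Pore pressure P_p = λ·σ_v = 0.63 × 224.5 MPa = 141.5 MPa
Effective stress σ' = σ_v − P_p = 224.5 − 141.5 = 83.079 MPa

83.1 MPa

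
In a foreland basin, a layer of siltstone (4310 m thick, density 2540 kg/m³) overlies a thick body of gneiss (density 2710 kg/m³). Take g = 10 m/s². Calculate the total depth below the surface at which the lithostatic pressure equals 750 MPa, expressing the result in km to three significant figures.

27.9 km

Pressure at base of upper layers: 2540×10×4310 = 1.095×10^8 Pa = 109.5 MPa
Remaining pressure to be supplied by gneiss: 7.500×10^8 − 1.095×10^8 = 6.405×10^8 Pa
Additional depth in gneiss = 6.405×10^8 Pa / (2710 kg/m³ × 10 m/s²) = 23636 m
Total depth = 4310 m + 23636 m = 27946 m
= 27.946 km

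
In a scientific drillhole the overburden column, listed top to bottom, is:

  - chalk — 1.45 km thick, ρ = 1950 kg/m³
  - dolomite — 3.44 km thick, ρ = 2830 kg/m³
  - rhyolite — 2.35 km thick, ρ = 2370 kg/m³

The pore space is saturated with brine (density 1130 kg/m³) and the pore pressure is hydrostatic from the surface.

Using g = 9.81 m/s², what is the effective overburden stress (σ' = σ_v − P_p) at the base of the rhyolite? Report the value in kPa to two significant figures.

Overburden (lithostatic) stress σ_v:
chalk: 1950 kg/m³ × 9.81 m/s² × 1450 m = 2.774×10^7 Pa = 27.74 MPa
dolomite: 2830 kg/m³ × 9.81 m/s² × 3440 m = 9.550×10^7 Pa = 95.50 MPa
rhyolite: 2370 kg/m³ × 9.81 m/s² × 2350 m = 5.464×10^7 Pa = 54.64 MPa
Total = 27.74 + 95.50 + 54.64 = 177.88 MPa
Pore pressure P_p = 1130 kg/m³ × 9.81 m/s² × 7240 m = 8.026×10^7 Pa = 80.26 MPa
Effective stress σ' = σ_v − P_p = 177.9 − 80.26 = 97.619 MPa = 97619 kPa

98000 kPa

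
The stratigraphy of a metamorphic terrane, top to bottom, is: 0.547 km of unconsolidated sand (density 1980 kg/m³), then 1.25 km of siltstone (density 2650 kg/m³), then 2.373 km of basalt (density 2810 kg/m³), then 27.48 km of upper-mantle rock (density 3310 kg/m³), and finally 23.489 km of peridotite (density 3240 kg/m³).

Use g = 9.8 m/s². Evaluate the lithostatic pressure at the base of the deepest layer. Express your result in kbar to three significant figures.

17.5 kbar

unconsolidated sand: 1980 kg/m³ × 9.8 m/s² × 547 m = 1.061×10^7 Pa = 0.1061 kbar
siltstone: 2650 kg/m³ × 9.8 m/s² × 1250 m = 3.246×10^7 Pa = 0.3246 kbar
basalt: 2810 kg/m³ × 9.8 m/s² × 2373 m = 6.535×10^7 Pa = 0.6535 kbar
upper-mantle rock: 3310 kg/m³ × 9.8 m/s² × 27480 m = 8.914×10^8 Pa = 8.914 kbar
peridotite: 3240 kg/m³ × 9.8 m/s² × 23489 m = 7.458×10^8 Pa = 7.458 kbar
Total = 0.1061 + 0.3246 + 0.6535 + 8.914 + 7.458 = 17.456 kbar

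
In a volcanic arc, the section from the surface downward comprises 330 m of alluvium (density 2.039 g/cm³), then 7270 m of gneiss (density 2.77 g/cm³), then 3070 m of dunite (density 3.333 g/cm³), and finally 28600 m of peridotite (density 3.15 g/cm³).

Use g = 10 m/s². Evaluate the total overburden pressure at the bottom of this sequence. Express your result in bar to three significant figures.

12100 bar

alluvium: 2039 kg/m³ × 10 m/s² × 330 m = 6.729×10^6 Pa = 67.29 bar
gneiss: 2770 kg/m³ × 10 m/s² × 7270 m = 2.014×10^8 Pa = 2014 bar
dunite: 3333 kg/m³ × 10 m/s² × 3070 m = 1.023×10^8 Pa = 1023 bar
peridotite: 3150 kg/m³ × 10 m/s² × 28600 m = 9.009×10^8 Pa = 9009 bar
Total = 67.29 + 2014 + 1023 + 9009 = 12113 bar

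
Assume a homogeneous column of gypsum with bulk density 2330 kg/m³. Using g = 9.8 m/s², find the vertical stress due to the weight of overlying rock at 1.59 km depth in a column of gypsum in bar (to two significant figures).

gypsum: 2330 kg/m³ × 9.8 m/s² × 1590 m = 3.631×10^7 Pa = 363.1 bar

360 bar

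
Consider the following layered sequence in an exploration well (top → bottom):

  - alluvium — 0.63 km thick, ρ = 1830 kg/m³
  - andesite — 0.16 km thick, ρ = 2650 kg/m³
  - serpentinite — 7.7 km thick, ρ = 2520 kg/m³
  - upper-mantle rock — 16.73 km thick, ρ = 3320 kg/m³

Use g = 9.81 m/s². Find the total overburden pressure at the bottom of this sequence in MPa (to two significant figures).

alluvium: 1830 kg/m³ × 9.81 m/s² × 630 m = 1.131×10^7 Pa = 11.31 MPa
andesite: 2650 kg/m³ × 9.81 m/s² × 160 m = 4.159×10^6 Pa = 4.159 MPa
serpentinite: 2520 kg/m³ × 9.81 m/s² × 7700 m = 1.904×10^8 Pa = 190.4 MPa
upper-mantle rock: 3320 kg/m³ × 9.81 m/s² × 16730 m = 5.449×10^8 Pa = 544.9 MPa
Total = 11.31 + 4.159 + 190.4 + 544.9 = 750.71 MPa

750 MPa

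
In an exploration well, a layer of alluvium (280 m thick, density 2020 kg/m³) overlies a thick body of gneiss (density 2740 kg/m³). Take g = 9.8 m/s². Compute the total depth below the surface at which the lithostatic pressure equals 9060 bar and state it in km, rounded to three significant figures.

Pressure at base of upper layers: 2020×9.8×280 = 5.543×10^6 Pa = 55.43 bar
Remaining pressure to be supplied by gneiss: 9.060×10^8 − 5.543×10^6 = 9.005×10^8 Pa
Additional depth in gneiss = 9.005×10^8 Pa / (2740 kg/m³ × 9.8 m/s²) = 33534 m
Total depth = 280 m + 33534 m = 33814 m
= 33.814 km

33.8 km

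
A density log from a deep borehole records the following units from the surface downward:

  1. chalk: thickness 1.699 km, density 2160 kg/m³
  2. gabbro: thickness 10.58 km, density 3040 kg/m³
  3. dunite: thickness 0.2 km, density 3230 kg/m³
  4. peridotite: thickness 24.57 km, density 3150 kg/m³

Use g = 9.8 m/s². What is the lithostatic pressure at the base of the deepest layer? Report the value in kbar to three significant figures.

11.2 kbar

chalk: 2160 kg/m³ × 9.8 m/s² × 1699 m = 3.596×10^7 Pa = 0.3596 kbar
gabbro: 3040 kg/m³ × 9.8 m/s² × 10580 m = 3.152×10^8 Pa = 3.152 kbar
dunite: 3230 kg/m³ × 9.8 m/s² × 200 m = 6.331×10^6 Pa = 0.06331 kbar
peridotite: 3150 kg/m³ × 9.8 m/s² × 24570 m = 7.585×10^8 Pa = 7.585 kbar
Total = 0.3596 + 3.152 + 0.06331 + 7.585 = 11.160 kbar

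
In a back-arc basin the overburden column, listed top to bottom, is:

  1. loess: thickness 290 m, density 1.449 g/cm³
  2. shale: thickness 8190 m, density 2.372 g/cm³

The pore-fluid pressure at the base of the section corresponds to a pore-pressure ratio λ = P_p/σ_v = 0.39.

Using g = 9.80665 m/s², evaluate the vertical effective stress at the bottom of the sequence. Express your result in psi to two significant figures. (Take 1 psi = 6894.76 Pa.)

Overburden (lithostatic) stress σ_v:
loess: 1449 kg/m³ × 9.80665 m/s² × 290 m = 4.121×10^6 Pa = 4.121 MPa
shale: 2372 kg/m³ × 9.80665 m/s² × 8190 m = 1.905×10^8 Pa = 190.5 MPa
Total = 4.121 + 190.5 = 194.63 MPa
Pore pressure P_p = λ·σ_v = 0.39 × 194.6 MPa = 75.91 MPa
Effective stress σ' = σ_v − P_p = 194.6 − 75.91 = 118.73 MPa = 17220 psi

17000 psi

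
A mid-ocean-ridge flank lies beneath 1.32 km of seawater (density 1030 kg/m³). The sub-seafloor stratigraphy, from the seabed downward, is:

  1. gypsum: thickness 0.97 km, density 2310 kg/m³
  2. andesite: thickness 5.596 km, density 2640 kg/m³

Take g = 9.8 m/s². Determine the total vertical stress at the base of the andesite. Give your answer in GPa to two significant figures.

seawater: 1030 kg/m³ × 9.8 m/s² × 1320 m = 1.332×10^7 Pa = 0.01332 GPa
gypsum: 2310 kg/m³ × 9.8 m/s² × 970 m = 2.196×10^7 Pa = 0.02196 GPa
andesite: 2640 kg/m³ × 9.8 m/s² × 5596 m = 1.448×10^8 Pa = 0.1448 GPa
Total = 0.01332 + 0.02196 + 0.1448 = 0.18006 GPa

0.18 GPa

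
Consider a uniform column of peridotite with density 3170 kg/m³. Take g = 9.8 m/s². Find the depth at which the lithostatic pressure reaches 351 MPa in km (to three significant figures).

11.3 km

h = P/(ρg) = 351 MPa / (3170 kg/m³ × 9.8 m/s²) = 3.510×10^8 Pa / 31066 Pa/m = 11299 m
= 11.299 km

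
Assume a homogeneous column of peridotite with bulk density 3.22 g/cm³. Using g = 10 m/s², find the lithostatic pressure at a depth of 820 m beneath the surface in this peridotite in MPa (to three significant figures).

26.4 MPa

peridotite: 3220 kg/m³ × 10 m/s² × 820 m = 2.640×10^7 Pa = 26.40 MPa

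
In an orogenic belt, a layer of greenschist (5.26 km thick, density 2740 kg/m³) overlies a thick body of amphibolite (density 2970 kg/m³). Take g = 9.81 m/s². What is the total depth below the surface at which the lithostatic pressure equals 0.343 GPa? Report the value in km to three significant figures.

Pressure at base of upper layers: 2740×9.81×5260 = 1.414×10^8 Pa = 0.1414 GPa
Remaining pressure to be supplied by amphibolite: 3.430×10^8 − 1.414×10^8 = 2.016×10^8 Pa
Additional depth in amphibolite = 2.016×10^8 Pa / (2970 kg/m³ × 9.81 m/s²) = 6919.8 m
Total depth = 5260 m + 6919.8 m = 12180 m
= 12.180 km

12.2 km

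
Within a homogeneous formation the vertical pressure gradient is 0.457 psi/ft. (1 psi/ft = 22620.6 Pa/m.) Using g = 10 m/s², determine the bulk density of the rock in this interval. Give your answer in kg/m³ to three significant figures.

1030 kg/m³

ρ = (dP/dz)/g = 0.457 psi/ft / 10 m/s² = 10338 Pa/m / 10 m/s² = 1033.8 kg/m³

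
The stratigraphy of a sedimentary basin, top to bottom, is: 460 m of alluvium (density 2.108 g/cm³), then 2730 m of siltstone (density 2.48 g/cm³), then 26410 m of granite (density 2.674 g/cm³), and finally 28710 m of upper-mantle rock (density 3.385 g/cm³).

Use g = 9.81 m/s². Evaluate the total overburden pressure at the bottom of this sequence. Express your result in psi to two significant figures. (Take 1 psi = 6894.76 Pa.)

alluvium: 2108 kg/m³ × 9.81 m/s² × 460 m = 9.513×10^6 Pa = 1380 psi
siltstone: 2480 kg/m³ × 9.81 m/s² × 2730 m = 6.642×10^7 Pa = 9633 psi
granite: 2674 kg/m³ × 9.81 m/s² × 26410 m = 6.928×10^8 Pa = 1.005×10^5 psi
upper-mantle rock: 3385 kg/m³ × 9.81 m/s² × 28710 m = 9.534×10^8 Pa = 1.383×10^5 psi
Total = 1380 + 9633 + 1.005×10^5 + 1.383×10^5 = 2.4977×10^5 psi

250000 psi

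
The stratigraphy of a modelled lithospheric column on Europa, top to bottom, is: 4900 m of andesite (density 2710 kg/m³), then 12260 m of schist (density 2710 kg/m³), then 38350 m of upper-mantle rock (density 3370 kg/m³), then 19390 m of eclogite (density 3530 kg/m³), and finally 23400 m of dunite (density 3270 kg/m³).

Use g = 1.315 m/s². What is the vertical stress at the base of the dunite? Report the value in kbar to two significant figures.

4.2 kbar

andesite: 2710 kg/m³ × 1.315 m/s² × 4900 m = 1.746×10^7 Pa = 0.1746 kbar
schist: 2710 kg/m³ × 1.315 m/s² × 12260 m = 4.369×10^7 Pa = 0.4369 kbar
upper-mantle rock: 3370 kg/m³ × 1.315 m/s² × 38350 m = 1.699×10^8 Pa = 1.699 kbar
eclogite: 3530 kg/m³ × 1.315 m/s² × 19390 m = 9.001×10^7 Pa = 0.9001 kbar
dunite: 3270 kg/m³ × 1.315 m/s² × 23400 m = 1.006×10^8 Pa = 1.006 kbar
Total = 0.1746 + 0.4369 + 1.699 + 0.9001 + 1.006 = 4.2173 kbar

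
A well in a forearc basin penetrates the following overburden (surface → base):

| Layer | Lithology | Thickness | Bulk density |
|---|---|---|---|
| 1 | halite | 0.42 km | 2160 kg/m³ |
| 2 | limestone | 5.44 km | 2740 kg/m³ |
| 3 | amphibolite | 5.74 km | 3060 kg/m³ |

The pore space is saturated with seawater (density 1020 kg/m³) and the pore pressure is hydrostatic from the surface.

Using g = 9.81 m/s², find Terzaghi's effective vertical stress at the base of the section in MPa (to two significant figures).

210 MPa

Overburden (lithostatic) stress σ_v:
halite: 2160 kg/m³ × 9.81 m/s² × 420 m = 8.900×10^6 Pa = 8.900 MPa
limestone: 2740 kg/m³ × 9.81 m/s² × 5440 m = 1.462×10^8 Pa = 146.2 MPa
amphibolite: 3060 kg/m³ × 9.81 m/s² × 5740 m = 1.723×10^8 Pa = 172.3 MPa
Total = 8.900 + 146.2 + 172.3 = 327.43 MPa
Pore pressure P_p = 1020 kg/m³ × 9.81 m/s² × 11600 m = 1.161×10^8 Pa = 116.1 MPa
Effective stress σ' = σ_v − P_p = 327.4 − 116.1 = 211.36 MPa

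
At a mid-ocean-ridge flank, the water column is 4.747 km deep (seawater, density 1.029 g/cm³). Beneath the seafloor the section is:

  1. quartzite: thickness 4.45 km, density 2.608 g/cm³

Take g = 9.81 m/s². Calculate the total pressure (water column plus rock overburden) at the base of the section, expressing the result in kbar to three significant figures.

seawater: 1029 kg/m³ × 9.81 m/s² × 4747 m = 4.792×10^7 Pa = 0.4792 kbar
quartzite: 2608 kg/m³ × 9.81 m/s² × 4450 m = 1.139×10^8 Pa = 1.139 kbar
Total = 0.4792 + 1.139 = 1.6177 kbar

1.62 kbar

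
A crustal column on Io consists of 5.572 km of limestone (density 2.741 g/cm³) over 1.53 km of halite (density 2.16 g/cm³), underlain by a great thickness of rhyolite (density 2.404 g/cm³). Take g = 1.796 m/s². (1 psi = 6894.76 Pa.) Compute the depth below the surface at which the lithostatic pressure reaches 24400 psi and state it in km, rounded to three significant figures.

38.3 km

Pressure at base of upper layers: 2741×1.796×5572 + 2160×1.796×1530 = 3.337×10^7 Pa = 4839 psi
Remaining pressure to be supplied by rhyolite: 1.682×10^8 − 3.337×10^7 = 1.349×10^8 Pa
Additional depth in rhyolite = 1.349×10^8 Pa / (2404 kg/m³ × 1.796 m/s²) = 31237 m
Total depth = 7102 m + 31237 m = 38339 m
= 38.339 km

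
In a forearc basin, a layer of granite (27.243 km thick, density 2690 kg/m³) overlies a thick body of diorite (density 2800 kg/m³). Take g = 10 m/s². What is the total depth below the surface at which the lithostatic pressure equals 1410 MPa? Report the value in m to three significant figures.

Pressure at base of upper layers: 2690×10×27243 = 7.328×10^8 Pa = 732.8 MPa
Remaining pressure to be supplied by diorite: 1.410×10^9 − 7.328×10^8 = 6.772×10^8 Pa
Additional depth in diorite = 6.772×10^8 Pa / (2800 kg/m³ × 10 m/s²) = 24184 m
Total depth = 27243 m + 24184 m = 51427 m

51400 m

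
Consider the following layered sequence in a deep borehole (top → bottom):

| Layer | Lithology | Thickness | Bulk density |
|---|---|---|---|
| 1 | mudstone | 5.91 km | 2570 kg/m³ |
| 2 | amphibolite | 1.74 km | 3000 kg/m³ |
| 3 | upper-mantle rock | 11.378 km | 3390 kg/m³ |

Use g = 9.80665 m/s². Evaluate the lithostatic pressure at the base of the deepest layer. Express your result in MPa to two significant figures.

580 MPa

mudstone: 2570 kg/m³ × 9.80665 m/s² × 5910 m = 1.490×10^8 Pa = 149.0 MPa
amphibolite: 3000 kg/m³ × 9.80665 m/s² × 1740 m = 5.119×10^7 Pa = 51.19 MPa
upper-mantle rock: 3390 kg/m³ × 9.80665 m/s² × 11378 m = 3.783×10^8 Pa = 378.3 MPa
Total = 149.0 + 51.19 + 378.3 = 578.40 MPa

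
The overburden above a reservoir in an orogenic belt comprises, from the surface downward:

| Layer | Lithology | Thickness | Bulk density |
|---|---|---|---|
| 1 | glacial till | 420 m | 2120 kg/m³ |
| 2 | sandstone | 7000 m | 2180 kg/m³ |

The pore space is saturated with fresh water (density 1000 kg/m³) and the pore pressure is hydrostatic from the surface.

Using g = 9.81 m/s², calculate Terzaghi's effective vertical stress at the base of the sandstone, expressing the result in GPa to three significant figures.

0.0856 GPa

Overburden (lithostatic) stress σ_v:
glacial till: 2120 kg/m³ × 9.81 m/s² × 420 m = 8.735×10^6 Pa = 8.735 MPa
sandstone: 2180 kg/m³ × 9.81 m/s² × 7000 m = 1.497×10^8 Pa = 149.7 MPa
Total = 8.735 + 149.7 = 158.44 MPa
Pore pressure P_p = 1000 kg/m³ × 9.81 m/s² × 7420 m = 7.279×10^7 Pa = 72.79 MPa
Effective stress σ' = σ_v − P_p = 158.4 − 72.79 = 85.645 MPa = 0.085645 GPa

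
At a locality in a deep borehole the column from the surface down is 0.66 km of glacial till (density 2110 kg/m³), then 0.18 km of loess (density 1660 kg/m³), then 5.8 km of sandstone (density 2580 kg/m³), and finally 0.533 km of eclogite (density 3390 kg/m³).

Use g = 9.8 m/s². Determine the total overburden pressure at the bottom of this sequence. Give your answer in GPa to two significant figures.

glacial till: 2110 kg/m³ × 9.8 m/s² × 660 m = 1.365×10^7 Pa = 0.01365 GPa
loess: 1660 kg/m³ × 9.8 m/s² × 180 m = 2.928×10^6 Pa = 2.928×10^-3 GPa
sandstone: 2580 kg/m³ × 9.8 m/s² × 5800 m = 1.466×10^8 Pa = 0.1466 GPa
eclogite: 3390 kg/m³ × 9.8 m/s² × 533 m = 1.771×10^7 Pa = 0.01771 GPa
Total = 0.01365 + 2.928×10^-3 + 0.1466 + 0.01771 = 0.18093 GPa

0.18 GPa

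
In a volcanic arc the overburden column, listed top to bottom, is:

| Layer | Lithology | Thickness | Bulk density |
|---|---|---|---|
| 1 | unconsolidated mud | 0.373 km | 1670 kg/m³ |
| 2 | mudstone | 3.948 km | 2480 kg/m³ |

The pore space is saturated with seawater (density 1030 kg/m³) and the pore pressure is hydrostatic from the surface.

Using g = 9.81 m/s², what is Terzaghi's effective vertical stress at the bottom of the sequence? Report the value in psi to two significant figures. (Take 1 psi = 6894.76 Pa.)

Overburden (lithostatic) stress σ_v:
unconsolidated mud: 1670 kg/m³ × 9.81 m/s² × 373 m = 6.111×10^6 Pa = 6.111 MPa
mudstone: 2480 kg/m³ × 9.81 m/s² × 3948 m = 9.605×10^7 Pa = 96.05 MPa
Total = 6.111 + 96.05 = 102.16 MPa
Pore pressure P_p = 1030 kg/m³ × 9.81 m/s² × 4321 m = 4.366×10^7 Pa = 43.66 MPa
Effective stress σ' = σ_v − P_p = 102.2 − 43.66 = 58.500 MPa = 8484.7 psi

8500 psi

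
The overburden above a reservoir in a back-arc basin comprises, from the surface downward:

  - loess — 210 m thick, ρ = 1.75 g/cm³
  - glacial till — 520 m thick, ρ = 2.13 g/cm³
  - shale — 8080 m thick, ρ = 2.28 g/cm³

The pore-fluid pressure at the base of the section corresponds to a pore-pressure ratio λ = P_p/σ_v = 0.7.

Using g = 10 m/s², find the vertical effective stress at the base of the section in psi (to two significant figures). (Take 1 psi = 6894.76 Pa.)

8700 psi

Overburden (lithostatic) stress σ_v:
loess: 1750 kg/m³ × 10 m/s² × 210 m = 3.675×10^6 Pa = 3.675 MPa
glacial till: 2130 kg/m³ × 10 m/s² × 520 m = 1.108×10^7 Pa = 11.08 MPa
shale: 2280 kg/m³ × 10 m/s² × 8080 m = 1.842×10^8 Pa = 184.2 MPa
Total = 3.675 + 11.08 + 184.2 = 198.97 MPa
Pore pressure P_p = λ·σ_v = 0.7 × 199.0 MPa = 139.3 MPa
Effective stress σ' = σ_v − P_p = 199.0 − 139.3 = 59.693 MPa = 8657.7 psi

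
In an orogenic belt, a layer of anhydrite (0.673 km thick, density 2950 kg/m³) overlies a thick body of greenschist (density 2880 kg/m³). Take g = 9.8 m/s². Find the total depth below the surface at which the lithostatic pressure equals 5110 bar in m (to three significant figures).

18100 m

Pressure at base of upper layers: 2950×9.8×673 = 1.946×10^7 Pa = 194.6 bar
Remaining pressure to be supplied by greenschist: 5.110×10^8 − 1.946×10^7 = 4.915×10^8 Pa
Additional depth in greenschist = 4.915×10^8 Pa / (2880 kg/m³ × 9.8 m/s²) = 17416 m
Total depth = 673 m + 17416 m = 18089 m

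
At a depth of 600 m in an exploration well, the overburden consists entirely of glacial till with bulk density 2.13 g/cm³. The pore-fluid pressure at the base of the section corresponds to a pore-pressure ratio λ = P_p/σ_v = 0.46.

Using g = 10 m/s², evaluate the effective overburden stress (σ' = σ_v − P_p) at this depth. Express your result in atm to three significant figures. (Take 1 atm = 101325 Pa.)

68.1 atm

Overburden (lithostatic) stress σ_v:
glacial till: 2130 kg/m³ × 10 m/s² × 600 m = 1.278×10^7 Pa = 12.78 MPa
Pore pressure P_p = λ·σ_v = 0.46 × 12.78 MPa = 5.879 MPa
Effective stress σ' = σ_v − P_p = 12.78 − 5.879 = 6.9012 MPa = 68.110 atm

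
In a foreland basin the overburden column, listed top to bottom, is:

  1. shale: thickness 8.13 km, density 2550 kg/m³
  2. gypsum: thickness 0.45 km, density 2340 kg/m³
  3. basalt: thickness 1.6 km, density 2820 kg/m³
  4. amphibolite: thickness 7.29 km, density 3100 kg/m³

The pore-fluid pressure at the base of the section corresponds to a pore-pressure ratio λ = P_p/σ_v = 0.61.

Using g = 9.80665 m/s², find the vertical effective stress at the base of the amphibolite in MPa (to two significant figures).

190 MPa

Overburden (lithostatic) stress σ_v:
shale: 2550 kg/m³ × 9.80665 m/s² × 8130 m = 2.033×10^8 Pa = 203.3 MPa
gypsum: 2340 kg/m³ × 9.80665 m/s² × 450 m = 1.033×10^7 Pa = 10.33 MPa
basalt: 2820 kg/m³ × 9.80665 m/s² × 1600 m = 4.425×10^7 Pa = 44.25 MPa
amphibolite: 3100 kg/m³ × 9.80665 m/s² × 7290 m = 2.216×10^8 Pa = 221.6 MPa
Total = 203.3 + 10.33 + 44.25 + 221.6 = 479.50 MPa
Pore pressure P_p = λ·σ_v = 0.61 × 479.5 MPa = 292.5 MPa
Effective stress σ' = σ_v − P_p = 479.5 − 292.5 = 187.01 MPa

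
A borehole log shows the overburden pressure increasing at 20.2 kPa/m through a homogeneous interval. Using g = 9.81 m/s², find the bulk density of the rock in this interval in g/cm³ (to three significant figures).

ρ = (dP/dz)/g = 20.2 kPa/m / 9.81 m/s² = 20200 Pa/m / 9.81 m/s² = 2059.1 kg/m³
= 2.059 g/cm³

2.06 g/cm³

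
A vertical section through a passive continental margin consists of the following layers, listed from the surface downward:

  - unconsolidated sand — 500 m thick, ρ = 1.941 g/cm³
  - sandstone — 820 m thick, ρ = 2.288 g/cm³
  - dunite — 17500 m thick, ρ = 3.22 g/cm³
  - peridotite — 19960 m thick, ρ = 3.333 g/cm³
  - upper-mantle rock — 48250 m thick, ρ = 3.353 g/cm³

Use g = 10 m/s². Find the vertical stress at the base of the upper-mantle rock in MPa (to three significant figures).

unconsolidated sand: 1941 kg/m³ × 10 m/s² × 500 m = 9.705×10^6 Pa = 9.705 MPa
sandstone: 2288 kg/m³ × 10 m/s² × 820 m = 1.876×10^7 Pa = 18.76 MPa
dunite: 3220 kg/m³ × 10 m/s² × 17500 m = 5.635×10^8 Pa = 563.5 MPa
peridotite: 3333 kg/m³ × 10 m/s² × 19960 m = 6.653×10^8 Pa = 665.3 MPa
upper-mantle rock: 3353 kg/m³ × 10 m/s² × 48250 m = 1.618×10^9 Pa = 1618 MPa
Total = 9.705 + 18.76 + 563.5 + 665.3 + 1618 = 2875.1 MPa

2880 MPa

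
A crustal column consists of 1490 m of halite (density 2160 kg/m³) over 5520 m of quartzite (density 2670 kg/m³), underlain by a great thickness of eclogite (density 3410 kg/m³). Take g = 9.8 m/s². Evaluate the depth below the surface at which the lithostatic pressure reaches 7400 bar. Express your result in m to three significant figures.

23900 m

Pressure at base of upper layers: 2160×9.8×1490 + 2670×9.8×5520 = 1.760×10^8 Pa = 1760 bar
Remaining pressure to be supplied by eclogite: 7.400×10^8 − 1.760×10^8 = 5.640×10^8 Pa
Additional depth in eclogite = 5.640×10^8 Pa / (3410 kg/m³ × 9.8 m/s²) = 16878 m
Total depth = 7010 m + 16878 m = 23888 m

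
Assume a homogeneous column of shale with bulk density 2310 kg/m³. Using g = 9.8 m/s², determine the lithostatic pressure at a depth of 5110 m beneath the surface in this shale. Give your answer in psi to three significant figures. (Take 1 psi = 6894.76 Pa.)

shale: 2310 kg/m³ × 9.8 m/s² × 5110 m = 1.157×10^8 Pa = 16778 psi

16800 psi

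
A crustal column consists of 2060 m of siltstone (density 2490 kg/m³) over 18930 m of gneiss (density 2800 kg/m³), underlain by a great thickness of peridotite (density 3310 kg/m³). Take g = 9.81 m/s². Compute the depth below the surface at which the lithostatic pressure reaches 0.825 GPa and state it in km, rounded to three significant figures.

Pressure at base of upper layers: 2490×9.81×2060 + 2800×9.81×18930 = 5.703×10^8 Pa = 0.5703 GPa
Remaining pressure to be supplied by peridotite: 8.250×10^8 − 5.703×10^8 = 2.547×10^8 Pa
Additional depth in peridotite = 2.547×10^8 Pa / (3310 kg/m³ × 9.81 m/s²) = 7844.2 m
Total depth = 20990 m + 7844.2 m = 28834 m
= 28.834 km

28.8 km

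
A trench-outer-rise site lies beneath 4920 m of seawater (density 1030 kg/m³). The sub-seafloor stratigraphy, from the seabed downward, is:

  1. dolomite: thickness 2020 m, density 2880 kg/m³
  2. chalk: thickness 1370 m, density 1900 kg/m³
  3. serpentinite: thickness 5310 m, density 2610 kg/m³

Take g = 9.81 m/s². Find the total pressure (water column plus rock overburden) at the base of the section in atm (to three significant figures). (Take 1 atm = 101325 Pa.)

2650 atm

seawater: 1030 kg/m³ × 9.81 m/s² × 4920 m = 4.971×10^7 Pa = 490.6 atm
dolomite: 2880 kg/m³ × 9.81 m/s² × 2020 m = 5.707×10^7 Pa = 563.2 atm
chalk: 1900 kg/m³ × 9.81 m/s² × 1370 m = 2.554×10^7 Pa = 252.0 atm
serpentinite: 2610 kg/m³ × 9.81 m/s² × 5310 m = 1.360×10^8 Pa = 1342 atm
Total = 490.6 + 563.2 + 252.0 + 1342 = 2647.7 atm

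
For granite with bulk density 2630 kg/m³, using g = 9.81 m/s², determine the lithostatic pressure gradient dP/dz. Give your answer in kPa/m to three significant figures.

25.8 kPa/m

dP/dz = ρg = 2630 kg/m³ × 9.81 m/s² = 25800 Pa/m
= 25800 Pa/m × (1 kPa/m / 1000.0 Pa/m) = 25.800 kPa/m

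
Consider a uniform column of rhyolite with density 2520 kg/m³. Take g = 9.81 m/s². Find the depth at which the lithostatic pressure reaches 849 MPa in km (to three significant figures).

34.3 km

h = P/(ρg) = 849 MPa / (2520 kg/m³ × 9.81 m/s²) = 8.490×10^8 Pa / 24721 Pa/m = 34343 m
= 34.343 km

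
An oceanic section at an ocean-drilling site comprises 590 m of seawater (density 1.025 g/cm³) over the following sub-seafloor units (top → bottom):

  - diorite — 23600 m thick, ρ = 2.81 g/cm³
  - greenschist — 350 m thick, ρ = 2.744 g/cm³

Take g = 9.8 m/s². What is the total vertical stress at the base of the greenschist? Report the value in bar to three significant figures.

6650 bar

seawater: 1025 kg/m³ × 9.8 m/s² × 590 m = 5.927×10^6 Pa = 59.27 bar
diorite: 2810 kg/m³ × 9.8 m/s² × 23600 m = 6.499×10^8 Pa = 6499 bar
greenschist: 2744 kg/m³ × 9.8 m/s² × 350 m = 9.412×10^6 Pa = 94.12 bar
Total = 59.27 + 6499 + 94.12 = 6652.4 bar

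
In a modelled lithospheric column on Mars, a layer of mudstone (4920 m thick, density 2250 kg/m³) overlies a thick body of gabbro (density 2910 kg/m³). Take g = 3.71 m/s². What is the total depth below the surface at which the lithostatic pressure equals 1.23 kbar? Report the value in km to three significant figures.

12.5 km

Pressure at base of upper layers: 2250×3.71×4920 = 4.107×10^7 Pa = 0.4107 kbar
Remaining pressure to be supplied by gabbro: 1.230×10^8 − 4.107×10^7 = 8.193×10^7 Pa
Additional depth in gabbro = 8.193×10^7 Pa / (2910 kg/m³ × 3.71 m/s²) = 7588.9 m
Total depth = 4920 m + 7588.9 m = 12509 m
= 12.509 km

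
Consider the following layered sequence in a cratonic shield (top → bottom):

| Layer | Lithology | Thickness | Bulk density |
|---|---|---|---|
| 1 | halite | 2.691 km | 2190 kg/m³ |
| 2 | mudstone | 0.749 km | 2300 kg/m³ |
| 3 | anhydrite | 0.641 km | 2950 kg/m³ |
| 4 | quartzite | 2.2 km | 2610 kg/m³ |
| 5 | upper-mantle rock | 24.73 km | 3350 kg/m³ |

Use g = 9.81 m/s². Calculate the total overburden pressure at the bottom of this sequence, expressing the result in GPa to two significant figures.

0.96 GPa

halite: 2190 kg/m³ × 9.81 m/s² × 2691 m = 5.781×10^7 Pa = 0.05781 GPa
mudstone: 2300 kg/m³ × 9.81 m/s² × 749 m = 1.690×10^7 Pa = 0.01690 GPa
anhydrite: 2950 kg/m³ × 9.81 m/s² × 641 m = 1.855×10^7 Pa = 0.01855 GPa
quartzite: 2610 kg/m³ × 9.81 m/s² × 2200 m = 5.633×10^7 Pa = 0.05633 GPa
upper-mantle rock: 3350 kg/m³ × 9.81 m/s² × 24730 m = 8.127×10^8 Pa = 0.8127 GPa
Total = 0.05781 + 0.01690 + 0.01855 + 0.05633 + 0.8127 = 0.96231 GPa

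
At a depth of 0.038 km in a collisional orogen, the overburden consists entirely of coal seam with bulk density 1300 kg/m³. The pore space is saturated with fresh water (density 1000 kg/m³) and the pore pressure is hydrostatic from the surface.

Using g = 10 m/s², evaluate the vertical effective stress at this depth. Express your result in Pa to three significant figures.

114000 Pa

Overburden (lithostatic) stress σ_v:
coal seam: 1300 kg/m³ × 10 m/s² × 38 m = 4.940×10^5 Pa = 0.4940 MPa
Pore pressure P_p = 1000 kg/m³ × 10 m/s² × 38 m = 3.800×10^5 Pa = 0.3800 MPa
Effective stress σ' = σ_v − P_p = 0.4940 − 0.3800 = 0.11400 MPa = 1.1400×10^5 Pa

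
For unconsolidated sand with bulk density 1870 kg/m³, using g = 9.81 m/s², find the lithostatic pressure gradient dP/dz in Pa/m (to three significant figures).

dP/dz = ρg = 1870 kg/m³ × 9.81 m/s² = 18345 Pa/m

18300 Pa/m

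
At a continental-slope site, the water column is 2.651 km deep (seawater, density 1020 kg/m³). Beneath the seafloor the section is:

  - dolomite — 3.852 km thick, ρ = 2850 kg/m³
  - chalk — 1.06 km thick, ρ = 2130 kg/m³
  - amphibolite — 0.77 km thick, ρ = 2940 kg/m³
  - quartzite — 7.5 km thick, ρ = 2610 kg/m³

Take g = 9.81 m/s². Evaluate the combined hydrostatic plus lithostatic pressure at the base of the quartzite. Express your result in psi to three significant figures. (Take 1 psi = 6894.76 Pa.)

53800 psi

seawater: 1020 kg/m³ × 9.81 m/s² × 2651 m = 2.653×10^7 Pa = 3847 psi
dolomite: 2850 kg/m³ × 9.81 m/s² × 3852 m = 1.077×10^8 Pa = 15620 psi
chalk: 2130 kg/m³ × 9.81 m/s² × 1060 m = 2.215×10^7 Pa = 3212 psi
amphibolite: 2940 kg/m³ × 9.81 m/s² × 770 m = 2.221×10^7 Pa = 3221 psi
quartzite: 2610 kg/m³ × 9.81 m/s² × 7500 m = 1.920×10^8 Pa = 27852 psi
Total = 3847 + 15620 + 3212 + 3221 + 27852 = 53752 psi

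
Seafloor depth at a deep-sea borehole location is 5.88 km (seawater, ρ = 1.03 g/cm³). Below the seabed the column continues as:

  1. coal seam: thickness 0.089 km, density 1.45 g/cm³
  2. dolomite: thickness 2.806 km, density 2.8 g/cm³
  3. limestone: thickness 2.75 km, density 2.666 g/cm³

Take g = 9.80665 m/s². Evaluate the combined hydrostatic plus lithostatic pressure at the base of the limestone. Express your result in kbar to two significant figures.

seawater: 1030 kg/m³ × 9.80665 m/s² × 5880 m = 5.939×10^7 Pa = 0.5939 kbar
coal seam: 1450 kg/m³ × 9.80665 m/s² × 89 m = 1.266×10^6 Pa = 0.01266 kbar
dolomite: 2800 kg/m³ × 9.80665 m/s² × 2806 m = 7.705×10^7 Pa = 0.7705 kbar
limestone: 2666 kg/m³ × 9.80665 m/s² × 2750 m = 7.190×10^7 Pa = 0.7190 kbar
Total = 0.5939 + 0.01266 + 0.7705 + 0.7190 = 2.0960 kbar

2.1 kbar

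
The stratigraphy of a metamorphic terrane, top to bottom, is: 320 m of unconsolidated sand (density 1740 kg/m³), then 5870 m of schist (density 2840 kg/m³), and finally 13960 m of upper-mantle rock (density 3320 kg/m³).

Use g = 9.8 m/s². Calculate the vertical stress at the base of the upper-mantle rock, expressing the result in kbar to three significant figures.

6.23 kbar

unconsolidated sand: 1740 kg/m³ × 9.8 m/s² × 320 m = 5.457×10^6 Pa = 0.05457 kbar
schist: 2840 kg/m³ × 9.8 m/s² × 5870 m = 1.634×10^8 Pa = 1.634 kbar
upper-mantle rock: 3320 kg/m³ × 9.8 m/s² × 13960 m = 4.542×10^8 Pa = 4.542 kbar
Total = 0.05457 + 1.634 + 4.542 = 6.2303 kbar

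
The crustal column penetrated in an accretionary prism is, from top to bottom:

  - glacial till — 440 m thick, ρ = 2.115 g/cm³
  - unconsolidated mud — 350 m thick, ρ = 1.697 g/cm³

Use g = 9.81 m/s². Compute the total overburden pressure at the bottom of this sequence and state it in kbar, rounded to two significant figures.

0.15 kbar

glacial till: 2115 kg/m³ × 9.81 m/s² × 440 m = 9.129×10^6 Pa = 0.09129 kbar
unconsolidated mud: 1697 kg/m³ × 9.81 m/s² × 350 m = 5.827×10^6 Pa = 0.05827 kbar
Total = 0.09129 + 0.05827 = 0.14956 kbar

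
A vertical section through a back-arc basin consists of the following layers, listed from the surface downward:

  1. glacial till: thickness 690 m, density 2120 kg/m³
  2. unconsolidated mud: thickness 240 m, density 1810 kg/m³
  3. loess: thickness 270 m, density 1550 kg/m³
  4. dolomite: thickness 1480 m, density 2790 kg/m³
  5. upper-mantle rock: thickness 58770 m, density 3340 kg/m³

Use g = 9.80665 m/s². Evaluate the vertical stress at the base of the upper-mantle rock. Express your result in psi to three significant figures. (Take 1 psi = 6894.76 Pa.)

288000 psi

glacial till: 2120 kg/m³ × 9.80665 m/s² × 690 m = 1.435×10^7 Pa = 2081 psi
unconsolidated mud: 1810 kg/m³ × 9.80665 m/s² × 240 m = 4.260×10^6 Pa = 617.9 psi
loess: 1550 kg/m³ × 9.80665 m/s² × 270 m = 4.104×10^6 Pa = 595.2 psi
dolomite: 2790 kg/m³ × 9.80665 m/s² × 1480 m = 4.049×10^7 Pa = 5873 psi
upper-mantle rock: 3340 kg/m³ × 9.80665 m/s² × 58770 m = 1.925×10^9 Pa = 2.792×10^5 psi
Total = 2081 + 617.9 + 595.2 + 5873 + 2.792×10^5 = 2.8836×10^5 psi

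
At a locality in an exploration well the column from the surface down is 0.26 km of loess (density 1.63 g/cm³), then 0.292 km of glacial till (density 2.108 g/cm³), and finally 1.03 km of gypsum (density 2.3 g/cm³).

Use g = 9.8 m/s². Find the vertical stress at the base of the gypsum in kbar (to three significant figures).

loess: 1630 kg/m³ × 9.8 m/s² × 260 m = 4.153×10^6 Pa = 0.04153 kbar
glacial till: 2108 kg/m³ × 9.8 m/s² × 292 m = 6.032×10^6 Pa = 0.06032 kbar
gypsum: 2300 kg/m³ × 9.8 m/s² × 1030 m = 2.322×10^7 Pa = 0.2322 kbar
Total = 0.04153 + 0.06032 + 0.2322 = 0.33402 kbar

0.334 kbar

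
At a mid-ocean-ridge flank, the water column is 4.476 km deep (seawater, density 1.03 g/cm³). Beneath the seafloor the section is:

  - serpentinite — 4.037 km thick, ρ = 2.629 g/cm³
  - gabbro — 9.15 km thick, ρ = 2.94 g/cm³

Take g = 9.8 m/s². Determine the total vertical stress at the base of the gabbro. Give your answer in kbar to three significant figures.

seawater: 1030 kg/m³ × 9.8 m/s² × 4476 m = 4.518×10^7 Pa = 0.4518 kbar
serpentinite: 2629 kg/m³ × 9.8 m/s² × 4037 m = 1.040×10^8 Pa = 1.040 kbar
gabbro: 2940 kg/m³ × 9.8 m/s² × 9150 m = 2.636×10^8 Pa = 2.636 kbar
Total = 0.4518 + 1.040 + 2.636 = 4.1282 kbar

4.13 kbar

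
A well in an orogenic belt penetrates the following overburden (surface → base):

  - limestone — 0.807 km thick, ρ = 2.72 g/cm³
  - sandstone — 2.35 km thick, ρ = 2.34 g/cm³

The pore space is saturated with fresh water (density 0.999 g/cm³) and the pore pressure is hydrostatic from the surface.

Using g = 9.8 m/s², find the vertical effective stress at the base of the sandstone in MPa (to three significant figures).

Overburden (lithostatic) stress σ_v:
limestone: 2720 kg/m³ × 9.8 m/s² × 807 m = 2.151×10^7 Pa = 21.51 MPa
sandstone: 2340 kg/m³ × 9.8 m/s² × 2350 m = 5.389×10^7 Pa = 53.89 MPa
Total = 21.51 + 53.89 = 75.402 MPa
Pore pressure P_p = 999 kg/m³ × 9.8 m/s² × 3157 m = 3.091×10^7 Pa = 30.91 MPa
Effective stress σ' = σ_v − P_p = 75.40 − 30.91 = 44.494 MPa

44.5 MPa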